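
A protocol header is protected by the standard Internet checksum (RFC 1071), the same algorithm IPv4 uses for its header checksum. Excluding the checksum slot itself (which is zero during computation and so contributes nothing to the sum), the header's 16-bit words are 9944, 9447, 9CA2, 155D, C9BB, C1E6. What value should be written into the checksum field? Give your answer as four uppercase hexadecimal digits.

94D1

One's-complement addition (fold any carry out of bit 15 back into bit 0):
  0x9944 + 0x9447 = 0x12D8B → wrap carry → 0x2D8C
  0x2D8C + 0x9CA2 = 0x0CA2E
  0xCA2E + 0x155D = 0x0DF8B
  0xDF8B + 0xC9BB = 0x1A946 → wrap carry → 0xA947
  0xA947 + 0xC1E6 = 0x16B2D → wrap carry → 0x6B2E
One's-complement sum = 0x6B2E.
Checksum = ~0x6B2E & 0xFFFF = 0x94D1.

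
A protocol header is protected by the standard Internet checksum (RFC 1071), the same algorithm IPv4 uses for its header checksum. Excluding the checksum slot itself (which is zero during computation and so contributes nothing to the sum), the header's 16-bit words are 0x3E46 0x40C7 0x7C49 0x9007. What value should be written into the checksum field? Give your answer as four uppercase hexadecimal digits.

74A1

One's-complement addition (fold any carry out of bit 15 back into bit 0):
  0x3E46 + 0x40C7 = 0x07F0D
  0x7F0D + 0x7C49 = 0x0FB56
  0xFB56 + 0x9007 = 0x18B5D → wrap carry → 0x8B5E
One's-complement sum = 0x8B5E.
Checksum = ~0x8B5E & 0xFFFF = 0x74A1.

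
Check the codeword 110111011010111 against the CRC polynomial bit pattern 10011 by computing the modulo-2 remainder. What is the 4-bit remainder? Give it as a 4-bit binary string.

0100

Modulo-2 division of 110111011010111 by 10011:
  pos 0: 11011 XOR 10011 = 01000
  pos 1: 10001 XOR 10011 = 00010
  pos 4: 10011 XOR 10011 = 00000
  pos 10: 10111 XOR 10011 = 00100
Remainder = 0100 (nonzero — an error is detected).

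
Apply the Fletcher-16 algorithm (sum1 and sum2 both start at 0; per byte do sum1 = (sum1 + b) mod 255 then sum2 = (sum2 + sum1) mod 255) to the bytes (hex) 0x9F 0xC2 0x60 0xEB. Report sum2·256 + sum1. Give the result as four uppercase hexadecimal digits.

Running sums (mod 255):
  after byte 0 (0x9F): sum1=159, sum2=159
  after byte 1 (0xC2): sum1=98, sum2=2
  after byte 2 (0x60): sum1=194, sum2=196
  after byte 3 (0xEB): sum1=174, sum2=115
Checksum = sum2·256 + sum1 = 115·256 + 174 = 29614 = 0x73AE.

73AE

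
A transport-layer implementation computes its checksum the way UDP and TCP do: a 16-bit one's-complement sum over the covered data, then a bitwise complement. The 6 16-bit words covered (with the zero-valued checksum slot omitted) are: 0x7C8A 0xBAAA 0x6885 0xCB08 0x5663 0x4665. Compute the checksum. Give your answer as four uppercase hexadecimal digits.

One's-complement addition (fold any carry out of bit 15 back into bit 0):
  0x7C8A + 0xBAAA = 0x13734 → wrap carry → 0x3735
  0x3735 + 0x6885 = 0x09FBA
  0x9FBA + 0xCB08 = 0x16AC2 → wrap carry → 0x6AC3
  0x6AC3 + 0x5663 = 0x0C126
  0xC126 + 0x4665 = 0x1078B → wrap carry → 0x078C
One's-complement sum = 0x078C.
Checksum = ~0x078C & 0xFFFF = 0xF873.

F873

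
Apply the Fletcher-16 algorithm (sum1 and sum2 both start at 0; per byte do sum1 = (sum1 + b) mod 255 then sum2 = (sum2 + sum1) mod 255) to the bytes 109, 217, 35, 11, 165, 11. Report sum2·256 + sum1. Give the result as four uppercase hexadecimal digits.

Running sums (mod 255):
  after byte 0 (109): sum1=109, sum2=109
  after byte 1 (217): sum1=71, sum2=180
  after byte 2 (35): sum1=106, sum2=31
  after byte 3 (11): sum1=117, sum2=148
  after byte 4 (165): sum1=27, sum2=175
  after byte 5 (11): sum1=38, sum2=213
Checksum = sum2·256 + sum1 = 213·256 + 38 = 54566 = 0xD526.

D526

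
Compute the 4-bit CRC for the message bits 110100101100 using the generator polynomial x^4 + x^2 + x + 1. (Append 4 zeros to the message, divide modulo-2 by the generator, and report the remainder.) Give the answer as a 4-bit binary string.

Append 4 zeros: 1101001011000000. Divide by 10111 (XOR where the leading bit is 1):
  pos 0: 11010 XOR 10111 = 01101
  pos 1: 11010 XOR 10111 = 01101
  pos 2: 11011 XOR 10111 = 01100
  pos 3: 11000 XOR 10111 = 01111
  pos 4: 11111 XOR 10111 = 01000
  pos 5: 10001 XOR 10111 = 00110
  pos 7: 11000 XOR 10111 = 01111
  pos 8: 11110 XOR 10111 = 01001
  pos 9: 10010 XOR 10111 = 00101
  pos 11: 10100 XOR 10111 = 00011
Remainder (last 4 bits) = 0011. This is the CRC / FCS.

0011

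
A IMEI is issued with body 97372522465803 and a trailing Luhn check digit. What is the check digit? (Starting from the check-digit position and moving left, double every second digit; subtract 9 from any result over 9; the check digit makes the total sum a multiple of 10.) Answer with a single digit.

Partial digits right→left: 3 0 8 5 6 4 2 2 5 2 7 3 7 9
Double every second digit counting from the check-digit position (so the 1st, 3rd, 5th, ... of the partial from the right).
  doubled (with −9 where >9): 6 7 3 4 1 5 5 → sum 31
  kept as-is: 0 5 4 2 2 3 9 → sum 25
Total = 31 + 25 = 56.
Check digit = (10 − (56 mod 10)) mod 10 = 4.

4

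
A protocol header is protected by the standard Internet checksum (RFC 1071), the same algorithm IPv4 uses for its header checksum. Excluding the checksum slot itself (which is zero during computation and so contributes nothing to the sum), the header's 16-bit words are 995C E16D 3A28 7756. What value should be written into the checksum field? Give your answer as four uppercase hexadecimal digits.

One's-complement addition (fold any carry out of bit 15 back into bit 0):
  0x995C + 0xE16D = 0x17AC9 → wrap carry → 0x7ACA
  0x7ACA + 0x3A28 = 0x0B4F2
  0xB4F2 + 0x7756 = 0x12C48 → wrap carry → 0x2C49
One's-complement sum = 0x2C49.
Checksum = ~0x2C49 & 0xFFFF = 0xD3B6.

D3B6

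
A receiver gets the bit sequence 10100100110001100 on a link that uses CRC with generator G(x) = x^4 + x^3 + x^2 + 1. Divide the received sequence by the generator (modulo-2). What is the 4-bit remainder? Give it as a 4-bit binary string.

Modulo-2 division of 10100100110001100 by 11101:
  pos 0: 10100 XOR 11101 = 01001
  pos 1: 10011 XOR 11101 = 01110
  pos 2: 11100 XOR 11101 = 00001
  pos 6: 10110 XOR 11101 = 01011
  pos 7: 10110 XOR 11101 = 01011
  pos 8: 10110 XOR 11101 = 01011
  pos 9: 10111 XOR 11101 = 01010
  pos 10: 10101 XOR 11101 = 01000
  pos 11: 10000 XOR 11101 = 01101
  pos 12: 11010 XOR 11101 = 00111
Remainder = 0111 (nonzero — an error is detected).

0111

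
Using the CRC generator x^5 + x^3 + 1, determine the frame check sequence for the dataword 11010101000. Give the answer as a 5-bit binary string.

Append 5 zeros: 1101010100000000. Divide by 101001 (XOR where the leading bit is 1):
  pos 0: 110101 XOR 101001 = 011100
  pos 1: 111000 XOR 101001 = 010001
  pos 2: 100011 XOR 101001 = 001010
  pos 4: 101000 XOR 101001 = 000001
  pos 9: 100000 XOR 101001 = 001001
Remainder (last 5 bits) = 10010. This is the CRC / FCS.

10010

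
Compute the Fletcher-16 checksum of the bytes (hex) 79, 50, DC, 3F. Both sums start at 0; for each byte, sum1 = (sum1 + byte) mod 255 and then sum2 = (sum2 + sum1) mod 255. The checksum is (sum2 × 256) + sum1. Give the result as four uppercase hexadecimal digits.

Running sums (mod 255):
  after byte 0 (79): sum1=121, sum2=121
  after byte 1 (50): sum1=201, sum2=67
  after byte 2 (DC): sum1=166, sum2=233
  after byte 3 (3F): sum1=229, sum2=207
Checksum = sum2·256 + sum1 = 207·256 + 229 = 53221 = 0xCFE5.

CFE5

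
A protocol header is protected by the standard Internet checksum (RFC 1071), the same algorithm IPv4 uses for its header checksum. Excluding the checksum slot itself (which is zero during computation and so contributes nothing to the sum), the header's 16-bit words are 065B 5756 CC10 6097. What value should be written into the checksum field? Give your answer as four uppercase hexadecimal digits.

One's-complement addition (fold any carry out of bit 15 back into bit 0):
  0x065B + 0x5756 = 0x05DB1
  0x5DB1 + 0xCC10 = 0x129C1 → wrap carry → 0x29C2
  0x29C2 + 0x6097 = 0x08A59
One's-complement sum = 0x8A59.
Checksum = ~0x8A59 & 0xFFFF = 0x75A6.

75A6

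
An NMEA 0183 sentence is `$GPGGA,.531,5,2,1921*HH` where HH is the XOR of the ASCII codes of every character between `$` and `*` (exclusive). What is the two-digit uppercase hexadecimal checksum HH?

43

XOR the ASCII codes of the payload characters:
  'G' = 0x47 → acc = 0x47
  'P' = 0x50 → acc = 0x17
  'G' = 0x47 → acc = 0x50
  'G' = 0x47 → acc = 0x17
  'A' = 0x41 → acc = 0x56
  ',' = 0x2C → acc = 0x7A
  '.' = 0x2E → acc = 0x54
  '5' = 0x35 → acc = 0x61
  '3' = 0x33 → acc = 0x52
  '1' = 0x31 → acc = 0x63
  ',' = 0x2C → acc = 0x4F
  '5' = 0x35 → acc = 0x7A
  ',' = 0x2C → acc = 0x56
  '2' = 0x32 → acc = 0x64
  ',' = 0x2C → acc = 0x48
  '1' = 0x31 → acc = 0x79
  '9' = 0x39 → acc = 0x40
  '2' = 0x32 → acc = 0x72
  '1' = 0x31 → acc = 0x43
Checksum = 0x43.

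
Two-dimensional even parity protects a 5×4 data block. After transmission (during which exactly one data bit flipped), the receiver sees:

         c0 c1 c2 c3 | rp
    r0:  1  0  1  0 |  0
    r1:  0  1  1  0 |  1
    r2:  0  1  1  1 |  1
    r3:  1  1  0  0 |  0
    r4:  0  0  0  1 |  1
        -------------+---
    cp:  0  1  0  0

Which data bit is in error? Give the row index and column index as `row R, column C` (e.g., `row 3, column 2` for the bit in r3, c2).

Recompute each row's even parity and compare to rp:
  r0: data parity 0, sent rp 0 → ok
  r1: data parity 0, sent rp 1 → mismatch
  r2: data parity 1, sent rp 1 → ok
  r3: data parity 0, sent rp 0 → ok
  r4: data parity 1, sent rp 1 → ok
Recompute each column's even parity and compare to cp:
  c0: data parity 0, sent cp 0 → ok
  c1: data parity 1, sent cp 1 → ok
  c2: data parity 1, sent cp 0 → mismatch
  c3: data parity 0, sent cp 0 → ok
Exactly one row (r1) and one column (c2) fail → the flipped bit is at their intersection.

row 1, column 2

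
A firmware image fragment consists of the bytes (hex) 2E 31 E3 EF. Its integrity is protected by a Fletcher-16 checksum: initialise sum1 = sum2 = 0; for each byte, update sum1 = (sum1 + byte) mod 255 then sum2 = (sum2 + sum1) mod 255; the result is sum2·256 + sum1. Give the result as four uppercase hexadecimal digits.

0433

Running sums (mod 255):
  after byte 0 (2E): sum1=46, sum2=46
  after byte 1 (31): sum1=95, sum2=141
  after byte 2 (E3): sum1=67, sum2=208
  after byte 3 (EF): sum1=51, sum2=4
Checksum = sum2·256 + sum1 = 4·256 + 51 = 1075 = 0x0433.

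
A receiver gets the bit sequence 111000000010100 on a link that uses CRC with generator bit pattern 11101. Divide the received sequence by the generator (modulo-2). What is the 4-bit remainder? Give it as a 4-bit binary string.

0001

Modulo-2 division of 111000000010100 by 11101:
  pos 0: 11100 XOR 11101 = 00001
  pos 4: 10000 XOR 11101 = 01101
  pos 5: 11010 XOR 11101 = 00111
  pos 7: 11110 XOR 11101 = 00011
  pos 10: 11100 XOR 11101 = 00001
Remainder = 0001 (nonzero — an error is detected).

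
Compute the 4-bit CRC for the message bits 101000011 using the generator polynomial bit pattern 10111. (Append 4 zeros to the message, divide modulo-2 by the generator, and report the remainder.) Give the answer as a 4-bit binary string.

1111

Append 4 zeros: 1010000110000. Divide by 10111 (XOR where the leading bit is 1):
  pos 0: 10100 XOR 10111 = 00011
  pos 3: 11001 XOR 10111 = 01110
  pos 4: 11101 XOR 10111 = 01010
  pos 5: 10100 XOR 10111 = 00011
  pos 8: 11000 XOR 10111 = 01111
Remainder (last 4 bits) = 1111. This is the CRC / FCS.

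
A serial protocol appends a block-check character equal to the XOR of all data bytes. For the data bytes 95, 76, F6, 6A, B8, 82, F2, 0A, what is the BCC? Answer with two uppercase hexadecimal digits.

XOR the bytes together:
  start with 0x95
  0x95 ⊕ 0x76 = 0xE3
  0xE3 ⊕ 0xF6 = 0x15
  0x15 ⊕ 0x6A = 0x7F
  0x7F ⊕ 0xB8 = 0xC7
  0xC7 ⊕ 0x82 = 0x45
  0x45 ⊕ 0xF2 = 0xB7
  0xB7 ⊕ 0x0A = 0xBD

BD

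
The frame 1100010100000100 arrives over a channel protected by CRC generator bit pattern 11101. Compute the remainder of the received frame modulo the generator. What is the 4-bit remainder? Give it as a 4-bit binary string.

1101

Modulo-2 division of 1100010100000100 by 11101:
  pos 0: 11000 XOR 11101 = 00101
  pos 2: 10110 XOR 11101 = 01011
  pos 3: 10111 XOR 11101 = 01010
  pos 4: 10100 XOR 11101 = 01001
  pos 5: 10010 XOR 11101 = 01111
  pos 6: 11110 XOR 11101 = 00011
  pos 9: 11001 XOR 11101 = 00100
  pos 11: 10000 XOR 11101 = 01101
Remainder = 1101 (nonzero — an error is detected).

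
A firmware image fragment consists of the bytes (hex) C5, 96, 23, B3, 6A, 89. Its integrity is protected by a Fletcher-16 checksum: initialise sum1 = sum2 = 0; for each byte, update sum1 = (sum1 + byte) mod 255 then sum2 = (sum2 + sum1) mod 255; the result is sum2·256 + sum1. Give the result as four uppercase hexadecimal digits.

9927

Running sums (mod 255):
  after byte 0 (C5): sum1=197, sum2=197
  after byte 1 (96): sum1=92, sum2=34
  after byte 2 (23): sum1=127, sum2=161
  after byte 3 (B3): sum1=51, sum2=212
  after byte 4 (6A): sum1=157, sum2=114
  after byte 5 (89): sum1=39, sum2=153
Checksum = sum2·256 + sum1 = 153·256 + 39 = 39207 = 0x9927.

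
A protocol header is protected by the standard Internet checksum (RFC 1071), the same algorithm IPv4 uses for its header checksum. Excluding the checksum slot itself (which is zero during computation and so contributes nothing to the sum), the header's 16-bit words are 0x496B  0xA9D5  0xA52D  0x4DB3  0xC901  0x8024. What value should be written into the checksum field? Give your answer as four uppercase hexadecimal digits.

D0B7

One's-complement addition (fold any carry out of bit 15 back into bit 0):
  0x496B + 0xA9D5 = 0x0F340
  0xF340 + 0xA52D = 0x1986D → wrap carry → 0x986E
  0x986E + 0x4DB3 = 0x0E621
  0xE621 + 0xC901 = 0x1AF22 → wrap carry → 0xAF23
  0xAF23 + 0x8024 = 0x12F47 → wrap carry → 0x2F48
One's-complement sum = 0x2F48.
Checksum = ~0x2F48 & 0xFFFF = 0xD0B7.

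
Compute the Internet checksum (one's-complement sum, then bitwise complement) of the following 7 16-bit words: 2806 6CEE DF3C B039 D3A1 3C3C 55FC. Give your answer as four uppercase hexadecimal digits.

75BA

One's-complement addition (fold any carry out of bit 15 back into bit 0):
  0x2806 + 0x6CEE = 0x094F4
  0x94F4 + 0xDF3C = 0x17430 → wrap carry → 0x7431
  0x7431 + 0xB039 = 0x1246A → wrap carry → 0x246B
  0x246B + 0xD3A1 = 0x0F80C
  0xF80C + 0x3C3C = 0x13448 → wrap carry → 0x3449
  0x3449 + 0x55FC = 0x08A45
One's-complement sum = 0x8A45.
Checksum = ~0x8A45 & 0xFFFF = 0x75BA.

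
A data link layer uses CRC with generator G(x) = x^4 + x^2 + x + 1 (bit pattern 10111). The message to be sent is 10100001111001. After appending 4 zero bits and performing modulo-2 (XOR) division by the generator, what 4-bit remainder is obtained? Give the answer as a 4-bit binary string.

0010

Append 4 zeros: 101000011110010000. Divide by 10111 (XOR where the leading bit is 1):
  pos 0: 10100 XOR 10111 = 00011
  pos 3: 11001 XOR 10111 = 01110
  pos 4: 11101 XOR 10111 = 01010
  pos 5: 10101 XOR 10111 = 00010
  pos 8: 10100 XOR 10111 = 00011
  pos 11: 11100 XOR 10111 = 01011
  pos 12: 10110 XOR 10111 = 00001
Remainder (last 4 bits) = 0010. This is the CRC / FCS.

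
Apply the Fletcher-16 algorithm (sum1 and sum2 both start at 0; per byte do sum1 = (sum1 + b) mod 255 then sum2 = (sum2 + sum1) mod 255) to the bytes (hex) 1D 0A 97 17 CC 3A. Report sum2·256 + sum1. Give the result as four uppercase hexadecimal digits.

Running sums (mod 255):
  after byte 0 (1D): sum1=29, sum2=29
  after byte 1 (0A): sum1=39, sum2=68
  after byte 2 (97): sum1=190, sum2=3
  after byte 3 (17): sum1=213, sum2=216
  after byte 4 (CC): sum1=162, sum2=123
  after byte 5 (3A): sum1=220, sum2=88
Checksum = sum2·256 + sum1 = 88·256 + 220 = 22748 = 0x58DC.

58DC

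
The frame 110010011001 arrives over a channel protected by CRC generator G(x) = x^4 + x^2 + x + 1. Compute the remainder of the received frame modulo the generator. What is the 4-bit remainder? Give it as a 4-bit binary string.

0000

Modulo-2 division of 110010011001 by 10111:
  pos 0: 11001 XOR 10111 = 01110
  pos 1: 11100 XOR 10111 = 01011
  pos 2: 10110 XOR 10111 = 00001
  pos 6: 11100 XOR 10111 = 01011
  pos 7: 10111 XOR 10111 = 00000
Remainder = 0000 (zero — the frame passes the CRC check).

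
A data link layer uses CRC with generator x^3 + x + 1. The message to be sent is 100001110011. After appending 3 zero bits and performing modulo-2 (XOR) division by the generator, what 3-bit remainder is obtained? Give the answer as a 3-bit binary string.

011

Append 3 zeros: 100001110011000. Divide by 1011 (XOR where the leading bit is 1):
  pos 0: 1000 XOR 1011 = 0011
  pos 2: 1101 XOR 1011 = 0110
  pos 3: 1101 XOR 1011 = 0110
  pos 4: 1101 XOR 1011 = 0110
  pos 5: 1100 XOR 1011 = 0111
  pos 6: 1110 XOR 1011 = 0101
  pos 7: 1011 XOR 1011 = 0000
  pos 11: 1000 XOR 1011 = 0011
Remainder (last 3 bits) = 011. This is the CRC / FCS.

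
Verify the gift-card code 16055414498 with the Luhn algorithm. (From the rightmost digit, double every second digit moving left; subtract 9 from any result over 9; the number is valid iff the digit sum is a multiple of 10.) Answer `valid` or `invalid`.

invalid

From the right, keep odd positions and double even positions (subtract 9 from any doubled value over 9):
  doubled (positions 2,4,...): 9 8 8 1 3 → sum 29
  kept (positions 1,3,...): 8 4 1 5 0 1 → sum 19
Total = 48.
48 mod 10 = 8, so the number is invalid.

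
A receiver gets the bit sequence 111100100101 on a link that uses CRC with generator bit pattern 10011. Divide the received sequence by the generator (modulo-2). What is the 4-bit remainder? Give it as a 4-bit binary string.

Modulo-2 division of 111100100101 by 10011:
  pos 0: 11110 XOR 10011 = 01101
  pos 1: 11010 XOR 10011 = 01001
  pos 2: 10011 XOR 10011 = 00000
Remainder = 0101 (nonzero — an error is detected).

0101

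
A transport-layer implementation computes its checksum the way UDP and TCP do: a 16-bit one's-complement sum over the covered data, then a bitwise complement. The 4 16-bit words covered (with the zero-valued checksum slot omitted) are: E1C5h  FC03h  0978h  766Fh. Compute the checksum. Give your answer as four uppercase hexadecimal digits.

A24E

One's-complement addition (fold any carry out of bit 15 back into bit 0):
  0xE1C5 + 0xFC03 = 0x1DDC8 → wrap carry → 0xDDC9
  0xDDC9 + 0x0978 = 0x0E741
  0xE741 + 0x766F = 0x15DB0 → wrap carry → 0x5DB1
One's-complement sum = 0x5DB1.
Checksum = ~0x5DB1 & 0xFFFF = 0xA24E.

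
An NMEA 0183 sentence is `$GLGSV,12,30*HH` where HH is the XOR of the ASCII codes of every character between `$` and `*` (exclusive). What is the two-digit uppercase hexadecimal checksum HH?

XOR the ASCII codes of the payload characters:
  'G' = 0x47 → acc = 0x47
  'L' = 0x4C → acc = 0x0B
  'G' = 0x47 → acc = 0x4C
  'S' = 0x53 → acc = 0x1F
  'V' = 0x56 → acc = 0x49
  ',' = 0x2C → acc = 0x65
  '1' = 0x31 → acc = 0x54
  '2' = 0x32 → acc = 0x66
  ',' = 0x2C → acc = 0x4A
  '3' = 0x33 → acc = 0x79
  '0' = 0x30 → acc = 0x49
Checksum = 0x49.

49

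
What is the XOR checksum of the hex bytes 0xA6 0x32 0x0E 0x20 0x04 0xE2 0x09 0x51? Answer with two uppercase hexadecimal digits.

04

XOR the bytes together:
  start with 0xA6
  0xA6 ⊕ 0x32 = 0x94
  0x94 ⊕ 0x0E = 0x9A
  0x9A ⊕ 0x20 = 0xBA
  0xBA ⊕ 0x04 = 0xBE
  0xBE ⊕ 0xE2 = 0x5C
  0x5C ⊕ 0x09 = 0x55
  0x55 ⊕ 0x51 = 0x04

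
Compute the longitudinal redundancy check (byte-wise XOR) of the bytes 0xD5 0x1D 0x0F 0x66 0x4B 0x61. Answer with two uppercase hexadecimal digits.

XOR the bytes together:
  start with 0xD5
  0xD5 ⊕ 0x1D = 0xC8
  0xC8 ⊕ 0x0F = 0xC7
  0xC7 ⊕ 0x66 = 0xA1
  0xA1 ⊕ 0x4B = 0xEA
  0xEA ⊕ 0x61 = 0x8B

8B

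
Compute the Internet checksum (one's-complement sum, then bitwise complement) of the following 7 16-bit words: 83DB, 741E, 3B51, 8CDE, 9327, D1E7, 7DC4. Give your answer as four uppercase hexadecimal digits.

5D02

One's-complement addition (fold any carry out of bit 15 back into bit 0):
  0x83DB + 0x741E = 0x0F7F9
  0xF7F9 + 0x3B51 = 0x1334A → wrap carry → 0x334B
  0x334B + 0x8CDE = 0x0C029
  0xC029 + 0x9327 = 0x15350 → wrap carry → 0x5351
  0x5351 + 0xD1E7 = 0x12538 → wrap carry → 0x2539
  0x2539 + 0x7DC4 = 0x0A2FD
One's-complement sum = 0xA2FD.
Checksum = ~0xA2FD & 0xFFFF = 0x5D02.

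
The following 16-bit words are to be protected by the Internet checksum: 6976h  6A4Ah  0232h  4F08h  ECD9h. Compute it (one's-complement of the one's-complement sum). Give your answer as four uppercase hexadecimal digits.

One's-complement addition (fold any carry out of bit 15 back into bit 0):
  0x6976 + 0x6A4A = 0x0D3C0
  0xD3C0 + 0x0232 = 0x0D5F2
  0xD5F2 + 0x4F08 = 0x124FA → wrap carry → 0x24FB
  0x24FB + 0xECD9 = 0x111D4 → wrap carry → 0x11D5
One's-complement sum = 0x11D5.
Checksum = ~0x11D5 & 0xFFFF = 0xEE2A.

EE2A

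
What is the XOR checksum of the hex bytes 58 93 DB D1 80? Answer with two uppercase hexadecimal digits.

XOR the bytes together:
  start with 0x58
  0x58 ⊕ 0x93 = 0xCB
  0xCB ⊕ 0xDB = 0x10
  0x10 ⊕ 0xD1 = 0xC1
  0xC1 ⊕ 0x80 = 0x41

41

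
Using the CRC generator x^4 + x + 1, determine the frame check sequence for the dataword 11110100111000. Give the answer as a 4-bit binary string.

0101

Append 4 zeros: 111101001110000000. Divide by 10011 (XOR where the leading bit is 1):
  pos 0: 11110 XOR 10011 = 01101
  pos 1: 11011 XOR 10011 = 01000
  pos 2: 10000 XOR 10011 = 00011
  pos 5: 11011 XOR 10011 = 01000
  pos 6: 10001 XOR 10011 = 00010
  pos 9: 10000 XOR 10011 = 00011
  pos 12: 11000 XOR 10011 = 01011
  pos 13: 10110 XOR 10011 = 00101
Remainder (last 4 bits) = 0101. This is the CRC / FCS.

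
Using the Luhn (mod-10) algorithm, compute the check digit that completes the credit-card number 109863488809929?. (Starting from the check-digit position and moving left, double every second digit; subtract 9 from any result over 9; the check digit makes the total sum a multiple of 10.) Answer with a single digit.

5

Partial digits right→left: 9 2 9 9 0 8 8 8 4 3 6 8 9 0 1
Double every second digit counting from the check-digit position (so the 1st, 3rd, 5th, ... of the partial from the right).
  doubled (with −9 where >9): 9 9 0 7 8 3 9 2 → sum 47
  kept as-is: 2 9 8 8 3 8 0 → sum 38
Total = 47 + 38 = 85.
Check digit = (10 − (85 mod 10)) mod 10 = 5.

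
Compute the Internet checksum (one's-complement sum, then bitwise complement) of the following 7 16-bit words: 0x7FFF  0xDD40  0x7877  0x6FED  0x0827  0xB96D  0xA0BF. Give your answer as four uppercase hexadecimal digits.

5806

One's-complement addition (fold any carry out of bit 15 back into bit 0):
  0x7FFF + 0xDD40 = 0x15D3F → wrap carry → 0x5D40
  0x5D40 + 0x7877 = 0x0D5B7
  0xD5B7 + 0x6FED = 0x145A4 → wrap carry → 0x45A5
  0x45A5 + 0x0827 = 0x04DCC
  0x4DCC + 0xB96D = 0x10739 → wrap carry → 0x073A
  0x073A + 0xA0BF = 0x0A7F9
One's-complement sum = 0xA7F9.
Checksum = ~0xA7F9 & 0xFFFF = 0x5806.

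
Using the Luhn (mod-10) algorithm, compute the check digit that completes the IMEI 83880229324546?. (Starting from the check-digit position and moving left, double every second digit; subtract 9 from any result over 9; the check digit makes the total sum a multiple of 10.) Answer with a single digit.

Partial digits right→left: 6 4 5 4 2 3 9 2 2 0 8 8 3 8
Double every second digit counting from the check-digit position (so the 1st, 3rd, 5th, ... of the partial from the right).
  doubled (with −9 where >9): 3 1 4 9 4 7 6 → sum 34
  kept as-is: 4 4 3 2 0 8 8 → sum 29
Total = 34 + 29 = 63.
Check digit = (10 − (63 mod 10)) mod 10 = 7.

7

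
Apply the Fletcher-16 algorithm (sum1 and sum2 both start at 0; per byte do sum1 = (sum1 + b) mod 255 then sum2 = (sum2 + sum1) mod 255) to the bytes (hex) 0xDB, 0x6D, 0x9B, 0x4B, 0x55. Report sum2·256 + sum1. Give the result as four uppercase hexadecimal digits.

Running sums (mod 255):
  after byte 0 (0xDB): sum1=219, sum2=219
  after byte 1 (0x6D): sum1=73, sum2=37
  after byte 2 (0x9B): sum1=228, sum2=10
  after byte 3 (0x4B): sum1=48, sum2=58
  after byte 4 (0x55): sum1=133, sum2=191
Checksum = sum2·256 + sum1 = 191·256 + 133 = 49029 = 0xBF85.

BF85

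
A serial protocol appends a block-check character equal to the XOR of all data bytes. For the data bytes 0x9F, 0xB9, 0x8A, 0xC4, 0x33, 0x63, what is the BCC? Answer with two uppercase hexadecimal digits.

XOR the bytes together:
  start with 0x9F
  0x9F ⊕ 0xB9 = 0x26
  0x26 ⊕ 0x8A = 0xAC
  0xAC ⊕ 0xC4 = 0x68
  0x68 ⊕ 0x33 = 0x5B
  0x5B ⊕ 0x63 = 0x38

38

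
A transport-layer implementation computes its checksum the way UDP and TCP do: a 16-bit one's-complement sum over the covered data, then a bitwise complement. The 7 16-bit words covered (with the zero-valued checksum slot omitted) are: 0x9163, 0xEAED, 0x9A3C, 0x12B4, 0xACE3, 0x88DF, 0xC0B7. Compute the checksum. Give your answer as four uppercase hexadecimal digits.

E042

One's-complement addition (fold any carry out of bit 15 back into bit 0):
  0x9163 + 0xEAED = 0x17C50 → wrap carry → 0x7C51
  0x7C51 + 0x9A3C = 0x1168D → wrap carry → 0x168E
  0x168E + 0x12B4 = 0x02942
  0x2942 + 0xACE3 = 0x0D625
  0xD625 + 0x88DF = 0x15F04 → wrap carry → 0x5F05
  0x5F05 + 0xC0B7 = 0x11FBC → wrap carry → 0x1FBD
One's-complement sum = 0x1FBD.
Checksum = ~0x1FBD & 0xFFFF = 0xE042.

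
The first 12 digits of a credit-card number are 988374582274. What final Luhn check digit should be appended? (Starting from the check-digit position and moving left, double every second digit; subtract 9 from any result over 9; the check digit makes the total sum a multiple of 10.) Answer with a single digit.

Partial digits right→left: 4 7 2 2 8 5 4 7 3 8 8 9
Double every second digit counting from the check-digit position (so the 1st, 3rd, 5th, ... of the partial from the right).
  doubled (with −9 where >9): 8 4 7 8 6 7 → sum 40
  kept as-is: 7 2 5 7 8 9 → sum 38
Total = 40 + 38 = 78.
Check digit = (10 − (78 mod 10)) mod 10 = 2.

2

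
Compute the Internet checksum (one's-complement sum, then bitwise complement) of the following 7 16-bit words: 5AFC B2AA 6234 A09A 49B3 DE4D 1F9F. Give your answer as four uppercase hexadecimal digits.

One's-complement addition (fold any carry out of bit 15 back into bit 0):
  0x5AFC + 0xB2AA = 0x10DA6 → wrap carry → 0x0DA7
  0x0DA7 + 0x6234 = 0x06FDB
  0x6FDB + 0xA09A = 0x11075 → wrap carry → 0x1076
  0x1076 + 0x49B3 = 0x05A29
  0x5A29 + 0xDE4D = 0x13876 → wrap carry → 0x3877
  0x3877 + 0x1F9F = 0x05816
One's-complement sum = 0x5816.
Checksum = ~0x5816 & 0xFFFF = 0xA7E9.

A7E9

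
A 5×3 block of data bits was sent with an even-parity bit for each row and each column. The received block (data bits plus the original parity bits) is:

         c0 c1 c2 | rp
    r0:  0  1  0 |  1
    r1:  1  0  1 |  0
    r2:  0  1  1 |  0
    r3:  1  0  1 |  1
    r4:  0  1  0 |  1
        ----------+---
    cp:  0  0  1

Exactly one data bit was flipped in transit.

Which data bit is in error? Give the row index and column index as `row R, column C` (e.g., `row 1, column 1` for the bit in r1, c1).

Recompute each row's even parity and compare to rp:
  r0: data parity 1, sent rp 1 → ok
  r1: data parity 0, sent rp 0 → ok
  r2: data parity 0, sent rp 0 → ok
  r3: data parity 0, sent rp 1 → mismatch
  r4: data parity 1, sent rp 1 → ok
Recompute each column's even parity and compare to cp:
  c0: data parity 0, sent cp 0 → ok
  c1: data parity 1, sent cp 0 → mismatch
  c2: data parity 1, sent cp 1 → ok
Exactly one row (r3) and one column (c1) fail → the flipped bit is at their intersection.

row 3, column 1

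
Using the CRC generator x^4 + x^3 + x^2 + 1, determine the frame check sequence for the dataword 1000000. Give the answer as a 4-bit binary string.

Append 4 zeros: 10000000000. Divide by 11101 (XOR where the leading bit is 1):
  pos 0: 10000 XOR 11101 = 01101
  pos 1: 11010 XOR 11101 = 00111
  pos 3: 11100 XOR 11101 = 00001
Remainder (last 4 bits) = 1000. This is the CRC / FCS.

1000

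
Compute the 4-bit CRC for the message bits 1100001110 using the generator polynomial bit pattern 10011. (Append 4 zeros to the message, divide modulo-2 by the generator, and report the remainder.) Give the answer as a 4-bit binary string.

Append 4 zeros: 11000011100000. Divide by 10011 (XOR where the leading bit is 1):
  pos 0: 11000 XOR 10011 = 01011
  pos 1: 10110 XOR 10011 = 00101
  pos 3: 10111 XOR 10011 = 00100
  pos 5: 10010 XOR 10011 = 00001
  pos 9: 10000 XOR 10011 = 00011
Remainder (last 4 bits) = 0011. This is the CRC / FCS.

0011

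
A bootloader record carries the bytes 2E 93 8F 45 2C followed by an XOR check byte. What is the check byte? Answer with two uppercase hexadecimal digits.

5B

XOR the bytes together:
  start with 0x2E
  0x2E ⊕ 0x93 = 0xBD
  0xBD ⊕ 0x8F = 0x32
  0x32 ⊕ 0x45 = 0x77
  0x77 ⊕ 0x2C = 0x5B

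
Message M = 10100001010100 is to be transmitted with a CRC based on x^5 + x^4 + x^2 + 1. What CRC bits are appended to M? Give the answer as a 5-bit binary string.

10110

Append 5 zeros: 1010000101010000000. Divide by 110101 (XOR where the leading bit is 1):
  pos 0: 101000 XOR 110101 = 011101
  pos 1: 111010 XOR 110101 = 001111
  pos 3: 111110 XOR 110101 = 001011
  pos 5: 101110 XOR 110101 = 011011
  pos 6: 110111 XOR 110101 = 000010
  pos 10: 100000 XOR 110101 = 010101
  pos 11: 101010 XOR 110101 = 011111
  pos 12: 111110 XOR 110101 = 001011
Remainder (last 5 bits) = 10110. This is the CRC / FCS.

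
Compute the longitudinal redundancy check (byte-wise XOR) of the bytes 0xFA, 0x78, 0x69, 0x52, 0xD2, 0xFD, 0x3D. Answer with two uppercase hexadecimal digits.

AB

XOR the bytes together:
  start with 0xFA
  0xFA ⊕ 0x78 = 0x82
  0x82 ⊕ 0x69 = 0xEB
  0xEB ⊕ 0x52 = 0xB9
  0xB9 ⊕ 0xD2 = 0x6B
  0x6B ⊕ 0xFD = 0x96
  0x96 ⊕ 0x3D = 0xAB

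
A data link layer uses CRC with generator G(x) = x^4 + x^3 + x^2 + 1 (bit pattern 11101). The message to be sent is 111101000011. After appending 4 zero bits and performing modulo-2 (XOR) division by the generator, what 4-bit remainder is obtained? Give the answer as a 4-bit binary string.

1000

Append 4 zeros: 1111010000110000. Divide by 11101 (XOR where the leading bit is 1):
  pos 0: 11110 XOR 11101 = 00011
  pos 3: 11100 XOR 11101 = 00001
  pos 7: 10011 XOR 11101 = 01110
  pos 8: 11100 XOR 11101 = 00001
Remainder (last 4 bits) = 1000. This is the CRC / FCS.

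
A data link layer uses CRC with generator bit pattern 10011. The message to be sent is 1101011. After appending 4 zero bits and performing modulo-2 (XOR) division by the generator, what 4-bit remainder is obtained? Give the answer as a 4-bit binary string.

0011

Append 4 zeros: 11010110000. Divide by 10011 (XOR where the leading bit is 1):
  pos 0: 11010 XOR 10011 = 01001
  pos 1: 10011 XOR 10011 = 00000
  pos 6: 10000 XOR 10011 = 00011
Remainder (last 4 bits) = 0011. This is the CRC / FCS.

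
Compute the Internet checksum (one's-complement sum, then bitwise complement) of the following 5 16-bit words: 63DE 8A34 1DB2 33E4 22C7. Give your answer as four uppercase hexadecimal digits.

9D8F

One's-complement addition (fold any carry out of bit 15 back into bit 0):
  0x63DE + 0x8A34 = 0x0EE12
  0xEE12 + 0x1DB2 = 0x10BC4 → wrap carry → 0x0BC5
  0x0BC5 + 0x33E4 = 0x03FA9
  0x3FA9 + 0x22C7 = 0x06270
One's-complement sum = 0x6270.
Checksum = ~0x6270 & 0xFFFF = 0x9D8F.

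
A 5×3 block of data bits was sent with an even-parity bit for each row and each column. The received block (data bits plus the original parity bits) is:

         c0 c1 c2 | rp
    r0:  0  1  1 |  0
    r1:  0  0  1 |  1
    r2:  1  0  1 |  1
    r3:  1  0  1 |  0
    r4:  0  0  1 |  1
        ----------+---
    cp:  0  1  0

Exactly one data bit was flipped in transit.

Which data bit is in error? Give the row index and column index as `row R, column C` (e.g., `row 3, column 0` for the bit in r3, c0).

Recompute each row's even parity and compare to rp:
  r0: data parity 0, sent rp 0 → ok
  r1: data parity 1, sent rp 1 → ok
  r2: data parity 0, sent rp 1 → mismatch
  r3: data parity 0, sent rp 0 → ok
  r4: data parity 1, sent rp 1 → ok
Recompute each column's even parity and compare to cp:
  c0: data parity 0, sent cp 0 → ok
  c1: data parity 1, sent cp 1 → ok
  c2: data parity 1, sent cp 0 → mismatch
Exactly one row (r2) and one column (c2) fail → the flipped bit is at their intersection.

row 2, column 2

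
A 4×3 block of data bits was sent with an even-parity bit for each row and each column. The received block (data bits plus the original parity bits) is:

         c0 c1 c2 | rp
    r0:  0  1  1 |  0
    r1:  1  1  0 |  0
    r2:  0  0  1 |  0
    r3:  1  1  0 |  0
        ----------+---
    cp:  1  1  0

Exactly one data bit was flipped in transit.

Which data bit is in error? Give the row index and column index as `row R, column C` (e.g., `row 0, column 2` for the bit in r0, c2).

Recompute each row's even parity and compare to rp:
  r0: data parity 0, sent rp 0 → ok
  r1: data parity 0, sent rp 0 → ok
  r2: data parity 1, sent rp 0 → mismatch
  r3: data parity 0, sent rp 0 → ok
Recompute each column's even parity and compare to cp:
  c0: data parity 0, sent cp 1 → mismatch
  c1: data parity 1, sent cp 1 → ok
  c2: data parity 0, sent cp 0 → ok
Exactly one row (r2) and one column (c0) fail → the flipped bit is at their intersection.

row 2, column 0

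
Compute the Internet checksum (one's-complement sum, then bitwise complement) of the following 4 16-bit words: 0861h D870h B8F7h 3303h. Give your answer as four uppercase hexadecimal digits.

One's-complement addition (fold any carry out of bit 15 back into bit 0):
  0x0861 + 0xD870 = 0x0E0D1
  0xE0D1 + 0xB8F7 = 0x199C8 → wrap carry → 0x99C9
  0x99C9 + 0x3303 = 0x0CCCC
One's-complement sum = 0xCCCC.
Checksum = ~0xCCCC & 0xFFFF = 0x3333.

3333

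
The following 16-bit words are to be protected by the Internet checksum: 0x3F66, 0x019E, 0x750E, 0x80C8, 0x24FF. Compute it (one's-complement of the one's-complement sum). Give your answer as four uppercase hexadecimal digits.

One's-complement addition (fold any carry out of bit 15 back into bit 0):
  0x3F66 + 0x019E = 0x04104
  0x4104 + 0x750E = 0x0B612
  0xB612 + 0x80C8 = 0x136DA → wrap carry → 0x36DB
  0x36DB + 0x24FF = 0x05BDA
One's-complement sum = 0x5BDA.
Checksum = ~0x5BDA & 0xFFFF = 0xA425.

A425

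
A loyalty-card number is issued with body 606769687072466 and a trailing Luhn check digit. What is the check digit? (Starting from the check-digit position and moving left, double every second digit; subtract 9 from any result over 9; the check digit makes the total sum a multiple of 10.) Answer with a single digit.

Partial digits right→left: 6 6 4 2 7 0 7 8 6 9 6 7 6 0 6
Double every second digit counting from the check-digit position (so the 1st, 3rd, 5th, ... of the partial from the right).
  doubled (with −9 where >9): 3 8 5 5 3 3 3 3 → sum 33
  kept as-is: 6 2 0 8 9 7 0 → sum 32
Total = 33 + 32 = 65.
Check digit = (10 − (65 mod 10)) mod 10 = 5.

5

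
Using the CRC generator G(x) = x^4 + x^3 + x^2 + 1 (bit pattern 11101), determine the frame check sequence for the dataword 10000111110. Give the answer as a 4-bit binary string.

Append 4 zeros: 100001111100000. Divide by 11101 (XOR where the leading bit is 1):
  pos 0: 10000 XOR 11101 = 01101
  pos 1: 11011 XOR 11101 = 00110
  pos 3: 11011 XOR 11101 = 00110
  pos 5: 11011 XOR 11101 = 00110
  pos 7: 11000 XOR 11101 = 00101
  pos 9: 10100 XOR 11101 = 01001
  pos 10: 10010 XOR 11101 = 01111
Remainder (last 4 bits) = 1111. This is the CRC / FCS.

1111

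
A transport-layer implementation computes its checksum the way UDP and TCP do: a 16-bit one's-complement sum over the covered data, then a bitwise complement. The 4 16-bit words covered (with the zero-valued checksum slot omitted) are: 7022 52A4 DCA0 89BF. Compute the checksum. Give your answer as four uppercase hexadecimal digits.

D6D8

One's-complement addition (fold any carry out of bit 15 back into bit 0):
  0x7022 + 0x52A4 = 0x0C2C6
  0xC2C6 + 0xDCA0 = 0x19F66 → wrap carry → 0x9F67
  0x9F67 + 0x89BF = 0x12926 → wrap carry → 0x2927
One's-complement sum = 0x2927.
Checksum = ~0x2927 & 0xFFFF = 0xD6D8.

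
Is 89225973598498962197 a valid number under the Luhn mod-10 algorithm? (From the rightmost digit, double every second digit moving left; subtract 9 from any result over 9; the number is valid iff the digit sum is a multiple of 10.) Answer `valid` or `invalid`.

invalid

From the right, keep odd positions and double even positions (subtract 9 from any doubled value over 9):
  doubled (positions 2,4,...): 9 4 9 9 7 1 5 1 4 7 → sum 56
  kept (positions 1,3,...): 7 1 6 8 4 9 3 9 2 9 → sum 58
Total = 114.
114 mod 10 = 4, so the number is invalid.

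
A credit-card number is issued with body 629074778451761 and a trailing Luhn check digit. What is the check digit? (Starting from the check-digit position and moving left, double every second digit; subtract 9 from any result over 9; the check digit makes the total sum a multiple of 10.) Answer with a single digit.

9

Partial digits right→left: 1 6 7 1 5 4 8 7 7 4 7 0 9 2 6
Double every second digit counting from the check-digit position (so the 1st, 3rd, 5th, ... of the partial from the right).
  doubled (with −9 where >9): 2 5 1 7 5 5 9 3 → sum 37
  kept as-is: 6 1 4 7 4 0 2 → sum 24
Total = 37 + 24 = 61.
Check digit = (10 − (61 mod 10)) mod 10 = 9.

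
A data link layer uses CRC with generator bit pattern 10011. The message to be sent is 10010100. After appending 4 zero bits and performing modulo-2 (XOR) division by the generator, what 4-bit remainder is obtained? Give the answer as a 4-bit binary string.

0111

Append 4 zeros: 100101000000. Divide by 10011 (XOR where the leading bit is 1):
  pos 0: 10010 XOR 10011 = 00001
  pos 4: 11000 XOR 10011 = 01011
  pos 5: 10110 XOR 10011 = 00101
  pos 7: 10100 XOR 10011 = 00111
Remainder (last 4 bits) = 0111. This is the CRC / FCS.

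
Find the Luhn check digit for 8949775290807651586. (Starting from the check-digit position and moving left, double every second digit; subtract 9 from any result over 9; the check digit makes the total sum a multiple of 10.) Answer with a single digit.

1

Partial digits right→left: 6 8 5 1 5 6 7 0 8 0 9 2 5 7 7 9 4 9 8
Double every second digit counting from the check-digit position (so the 1st, 3rd, 5th, ... of the partial from the right).
  doubled (with −9 where >9): 3 1 1 5 7 9 1 5 8 7 → sum 47
  kept as-is: 8 1 6 0 0 2 7 9 9 → sum 42
Total = 47 + 42 = 89.
Check digit = (10 − (89 mod 10)) mod 10 = 1.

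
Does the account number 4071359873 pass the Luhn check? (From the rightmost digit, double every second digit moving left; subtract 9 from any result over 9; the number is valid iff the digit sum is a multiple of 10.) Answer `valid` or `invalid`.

valid

From the right, keep odd positions and double even positions (subtract 9 from any doubled value over 9):
  doubled (positions 2,4,...): 5 9 6 5 8 → sum 33
  kept (positions 1,3,...): 3 8 5 1 0 → sum 17
Total = 50.
50 mod 10 = 0, so the number is valid.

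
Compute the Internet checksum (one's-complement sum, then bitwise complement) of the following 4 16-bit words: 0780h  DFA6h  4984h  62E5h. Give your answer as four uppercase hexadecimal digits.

One's-complement addition (fold any carry out of bit 15 back into bit 0):
  0x0780 + 0xDFA6 = 0x0E726
  0xE726 + 0x4984 = 0x130AA → wrap carry → 0x30AB
  0x30AB + 0x62E5 = 0x09390
One's-complement sum = 0x9390.
Checksum = ~0x9390 & 0xFFFF = 0x6C6F.

6C6F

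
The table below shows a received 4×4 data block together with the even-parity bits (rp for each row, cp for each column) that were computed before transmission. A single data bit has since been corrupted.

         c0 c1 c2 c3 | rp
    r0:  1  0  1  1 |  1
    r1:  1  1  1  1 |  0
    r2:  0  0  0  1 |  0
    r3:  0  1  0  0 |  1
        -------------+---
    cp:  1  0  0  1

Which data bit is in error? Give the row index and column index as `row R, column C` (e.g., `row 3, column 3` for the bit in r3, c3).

row 2, column 0

Recompute each row's even parity and compare to rp:
  r0: data parity 1, sent rp 1 → ok
  r1: data parity 0, sent rp 0 → ok
  r2: data parity 1, sent rp 0 → mismatch
  r3: data parity 1, sent rp 1 → ok
Recompute each column's even parity and compare to cp:
  c0: data parity 0, sent cp 1 → mismatch
  c1: data parity 0, sent cp 0 → ok
  c2: data parity 0, sent cp 0 → ok
  c3: data parity 1, sent cp 1 → ok
Exactly one row (r2) and one column (c0) fail → the flipped bit is at their intersection.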